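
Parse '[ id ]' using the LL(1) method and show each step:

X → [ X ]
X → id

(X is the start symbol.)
LL(1) parsing maintains a stack (initially the start symbol over $) and the input. At each step: if the stack top is a terminal, match it against the current input token; if it is a non-terminal N, replace it with the RHS of M[N, lookahead] (the unique production whose predict set contains the lookahead).

Stack is shown with the top on the left.

Stack    Input     Action
-------------------------
X $      [ id ] $  output X → [ X ]
[ X ] $  [ id ] $  match '['
X ] $    id ] $    output X → id
id ] $   id ] $    match 'id'
] $      ] $       match ']'
$        $         accept

The string is accepted.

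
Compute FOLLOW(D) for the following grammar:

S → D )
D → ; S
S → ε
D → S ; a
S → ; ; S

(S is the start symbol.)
{ ')' }

To compute FOLLOW(D), find every occurrence of D on a right-hand side N → α D β: add FIRST(β) \ {ε}, and if β is empty or nullable also add FOLLOW(N). Iterate to a fixed point.

In S → D ): D is followed by ')', add FIRST(')') \ {ε} = { ')' }

Taking the union: FOLLOW(D) = { ')' }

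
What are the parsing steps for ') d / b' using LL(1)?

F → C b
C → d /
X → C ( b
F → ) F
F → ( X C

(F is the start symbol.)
LL(1) parsing maintains a stack (initially the start symbol over $) and the input. At each step: if the stack top is a terminal, match it against the current input token; if it is a non-terminal N, replace it with the RHS of M[N, lookahead] (the unique production whose predict set contains the lookahead).

Stack is shown with the top on the left.

Stack    Input      Action
--------------------------
F $      ) d / b $  output F → ) F
) F $    ) d / b $  match ')'
F $      d / b $    output F → C b
C b $    d / b $    output C → d /
d / b $  d / b $    match 'd'
/ b $    / b $      match '/'
b $      b $        match 'b'
$        $          accept

The string is accepted.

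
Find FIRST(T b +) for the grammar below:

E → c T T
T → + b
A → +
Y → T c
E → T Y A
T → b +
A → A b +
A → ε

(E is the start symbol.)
{ '+', 'b' }

FIRST sets of the non-terminals involved (from the grammar, by fixed-point iteration):
  FIRST(T) = { '+', 'b' }

To compute FIRST(T b +), process the symbols left to right:
Symbol T is a non-terminal. Add FIRST(T) \ {ε} = { '+', 'b' }
T is not nullable (ε ∉ FIRST(T)), so stop here.
FIRST(T b +) = { '+', 'b' }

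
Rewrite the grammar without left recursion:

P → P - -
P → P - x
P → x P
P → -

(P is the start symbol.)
P → x P P'
P → - P'
P' → - - P'
P' → - x P'
P' → ε

P is directly left-recursive. The standard transformation for
  A → A α₁ | ... | A α_m | β₁ | ... | β_n
is
  A  → β₁ A' | ... | β_n A'
  A' → α₁ A' | ... | α_m A' | ε

P → x P becomes P → x P P'
P → - becomes P → - P'
P → P - - becomes P' → - - P'
P → P - x becomes P' → - x P'
Add P' → ε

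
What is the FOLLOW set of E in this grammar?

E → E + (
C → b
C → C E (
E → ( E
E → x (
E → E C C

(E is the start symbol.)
E is the start symbol, so $ ∈ FOLLOW(E).
In E → E + (: E is followed by '+' '(', add FIRST('+' '(') \ {ε} = { '+' }
In C → C E (: E is followed by '(', add FIRST('(') \ {ε} = { '(' }
In E → ( E: E is at the end; this adds FOLLOW(E) to itself — nothing new
In E → E C C: E is followed by C C, add FIRST(C C) \ {ε} = { 'b' }

Taking the union: FOLLOW(E) = { $, '(', '+', 'b' }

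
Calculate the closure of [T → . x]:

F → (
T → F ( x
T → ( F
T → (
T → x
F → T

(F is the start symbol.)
Start with: [T → . x]
The dot precedes the terminal x, so nothing is added.

CLOSURE = { [T → . x] }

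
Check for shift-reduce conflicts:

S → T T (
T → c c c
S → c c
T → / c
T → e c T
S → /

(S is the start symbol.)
Yes — I1: [S → / .] vs [T → / . c]; I13: [S → c c .] vs [T → c c . c]

A shift-reduce conflict occurs when an LR(0) state has both:
  - a complete (reduce) item [A → α .] (dot at the end), and
  - a shift item [B → β . c γ] (dot before a terminal).

Augment with S' → S and build the canonical LR(0) collection (I0 = CLOSURE({[S' → . S]}), then GOTO on every symbol after a dot until no new states appear). It has 16 states:
  I0: { [S → . /], [S → . T T (], [S → . c c], [S' → . S], [T → . / c], [T → . c c c], [T → . e c T] }  — shift
  I1: { [S → / .], [T → / . c] }  — shift, reduce
  I2: { [S' → S .] }  — accept
  I3: { [S → T . T (], [T → . / c], [T → . c c c], [T → . e c T] }  — shift
  I4: { [S → c . c], [T → c . c c] }  — shift
  I5: { [T → e . c T] }  — shift
  I6: { [T → . / c], [T → . c c c], [T → . e c T], [T → e c . T] }  — shift
  I7: { [T → / . c] }  — shift
  I8: { [T → e c T .] }  — reduce
  I9: { [T → c . c c] }  — shift
  I10: { [T → c c . c] }  — shift
  I11: { [T → c c c .] }  — reduce
  I12: { [T → / c .] }  — reduce
  I13: { [S → c c .], [T → c c . c] }  — shift, reduce
  I14: { [S → T T . (] }  — shift
  I15: { [S → T T ( .] }  — reduce

I1 contains reduce item [S → / .] and shift item [T → / . c] — shift-reduce conflict.
I13 contains reduce item [S → c c .] and shift item [T → c c . c] — shift-reduce conflict.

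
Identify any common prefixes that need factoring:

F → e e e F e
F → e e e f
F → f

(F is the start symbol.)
Yes, F has productions with common prefix 'e e e'

Left-factoring is needed when two productions for the same non-terminal
share a common prefix on the right-hand side.

Productions for F:
  F → e e e F e
  F → e e e f
  F → f

Found common prefix 'e e e' in productions for F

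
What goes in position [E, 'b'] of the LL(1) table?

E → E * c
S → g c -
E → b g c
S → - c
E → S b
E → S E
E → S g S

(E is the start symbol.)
To find M[E, 'b'], we find productions for E where 'b' is in the predict set (PREDICT(N → α) = (FIRST(α) \ {ε}) ∪ (FOLLOW(N) if α ⇒* ε)).

Relevant sets:
  FIRST(E) = { '-', 'b', 'g' }
  FIRST(S) = { '-', 'g' }

E → E * c: PREDICT = { '-', 'b', 'g' }
  'b' is in predict set, so this production goes in M[E, 'b']
E → b g c: PREDICT = { 'b' }
  'b' is in predict set, so this production goes in M[E, 'b']
E → S b: PREDICT = { '-', 'g' }
E → S E: PREDICT = { '-', 'g' }
E → S g S: PREDICT = { '-', 'g' }

M[E, 'b'] = E → E * c, E → b g c  (a multiply-defined cell — the grammar is not LL(1))

Answer: E → E * c, E → b g c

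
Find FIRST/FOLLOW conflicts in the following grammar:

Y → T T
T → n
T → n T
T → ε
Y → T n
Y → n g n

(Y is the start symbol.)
A FIRST/FOLLOW conflict occurs when a non-terminal N has a nullable alternative N → β (β ⇒* ε) and another alternative N → α with FIRST(α) ∩ FOLLOW(N) ≠ ∅: on such a lookahead the parser cannot decide between expanding α and letting N vanish via β.

Nullable non-terminals: T, Y.
FIRST sets used below: FIRST(T) = { 'n', ε }

T: nullable alternative(s) T → ε; FOLLOW(T) = { $, 'n' }
  T → n: FIRST \ {ε} = { 'n' } — overlaps FOLLOW(T) on { 'n' }: CONFLICT
  T → n T: FIRST \ {ε} = { 'n' } — overlaps FOLLOW(T) on { 'n' }: CONFLICT
  T → ε: FIRST \ {ε} = { } — this is the only nullable alternative, skip

Y: nullable alternative(s) Y → T T; FOLLOW(Y) = { $ }
  Y → T T: FIRST \ {ε} = { 'n' } — this is the only nullable alternative, skip
  Y → T n: FIRST \ {ε} = { 'n' } — disjoint from FOLLOW(Y)
  Y → n g n: FIRST \ {ε} = { 'n' } — disjoint from FOLLOW(Y)

So the grammar has 2 FIRST/FOLLOW conflicts (marked CONFLICT above).

Answer: Yes. T → n with FOLLOW(T) on { 'n' }; T → n T with FOLLOW(T) on { 'n' }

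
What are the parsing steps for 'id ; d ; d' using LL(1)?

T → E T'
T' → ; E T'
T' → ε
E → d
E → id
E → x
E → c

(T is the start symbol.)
Stack is shown with the top on the left.

Stack     Input         Action
------------------------------
T $       id ; d ; d $  output T → E T'
E T' $    id ; d ; d $  output E → id
id T' $   id ; d ; d $  match 'id'
T' $      ; d ; d $     output T' → ; E T'
; E T' $  ; d ; d $     match ';'
E T' $    d ; d $       output E → d
d T' $    d ; d $       match 'd'
T' $      ; d $         output T' → ; E T'
; E T' $  ; d $         match ';'
E T' $    d $           output E → d
d T' $    d $           match 'd'
T' $      $             output T' → ε
$         $             accept

The string is accepted.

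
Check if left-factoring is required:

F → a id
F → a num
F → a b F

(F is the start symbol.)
Yes, F has productions with common prefix 'a'

Left-factoring is needed when two productions for the same non-terminal
share a common prefix on the right-hand side.

Productions for F:
  F → a id
  F → a num
  F → a b F

Found common prefix 'a' in productions for F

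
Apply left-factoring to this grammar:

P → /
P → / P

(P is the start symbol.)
P → / P'
P' → ε
P' → P

Left-factoring transforms A → αβ₁ | αβ₂ into A → αA' and A' → β₁ | β₂
(α is the longest common prefix among the alternatives). Repeat until
no nonterminal has two alternatives with a common prefix.

Round 1: P has alternatives sharing prefix '/'. Introduce P': P → / P'
  Add: P' → ε
  Add: P' → P

No remaining common prefixes — done.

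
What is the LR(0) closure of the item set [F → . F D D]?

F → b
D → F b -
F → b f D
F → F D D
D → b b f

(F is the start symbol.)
Start with: [F → . F D D]
  [F → . F D D] has the dot before F: add [F → . b], [F → . b f D]
No further items can be added.

CLOSURE = { [F → . F D D], [F → . b f D], [F → . b] }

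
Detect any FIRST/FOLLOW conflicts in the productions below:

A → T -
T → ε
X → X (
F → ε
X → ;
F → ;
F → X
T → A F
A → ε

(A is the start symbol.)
A FIRST/FOLLOW conflict occurs when a non-terminal N has a nullable alternative N → β (β ⇒* ε) and another alternative N → α with FIRST(α) ∩ FOLLOW(N) ≠ ∅: on such a lookahead the parser cannot decide between expanding α and letting N vanish via β.

Nullable non-terminals: A, F, T.
FIRST sets used below: FIRST(T) = { '-', ';', ε }, FIRST(X) = { ';' }, FIRST(A) = { '-', ';', ε }, FIRST(F) = { ';', ε }

A: nullable alternative(s) A → ε; FOLLOW(A) = { $, '-', ';' }
  A → T -: FIRST \ {ε} = { '-', ';' } — overlaps FOLLOW(A) on { '-', ';' }: CONFLICT
  A → ε: FIRST \ {ε} = { } — this is the only nullable alternative, skip

F: nullable alternative(s) F → ε; FOLLOW(F) = { '-' }
  F → ε: FIRST \ {ε} = { } — this is the only nullable alternative, skip
  F → ;: FIRST \ {ε} = { ';' } — disjoint from FOLLOW(F)
  F → X: FIRST \ {ε} = { ';' } — disjoint from FOLLOW(F)

T: nullable alternative(s) T → ε, T → A F; FOLLOW(T) = { '-' }
  T → ε: FIRST \ {ε} = { } — disjoint from FOLLOW(T)
  T → A F: FIRST \ {ε} = { '-', ';' } — overlaps FOLLOW(T) on { '-' }: CONFLICT

X has no nullable alternative, so no FIRST/FOLLOW check is needed there.

So the grammar has 2 FIRST/FOLLOW conflicts (marked CONFLICT above).

Answer: Yes. A → T '-' with FOLLOW(A) on { '-', ';' }; T → A F with FOLLOW(T) on { '-' }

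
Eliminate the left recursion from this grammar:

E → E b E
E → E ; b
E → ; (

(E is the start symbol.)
E → ; ( E'
E' → b E E'
E' → ; b E'
E' → ε

E is directly left-recursive. The standard transformation for
  A → A α₁ | ... | A α_m | β₁ | ... | β_n
is
  A  → β₁ A' | ... | β_n A'
  A' → α₁ A' | ... | α_m A' | ε

E → ; ( becomes E → ; ( E'
E → E b E becomes E' → b E E'
E → E ; b becomes E' → ; b E'
Add E' → ε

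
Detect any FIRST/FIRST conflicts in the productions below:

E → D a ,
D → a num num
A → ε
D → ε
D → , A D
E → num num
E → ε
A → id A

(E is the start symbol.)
FIRST sets of the non-terminals at (or reachable through a nullable prefix from) the front of some alternative:
  FIRST(D) = { ',', 'a', ε }

Productions for E:
  E → D a ,: FIRST = { ',', 'a' }
  E → num num: FIRST = { 'num' }
  E → ε: FIRST = { ε }
Productions for D:
  D → a num num: FIRST = { 'a' }
  D → ε: FIRST = { ε }
  D → , A D: FIRST = { ',' }
Productions for A:
  A → ε: FIRST = { ε }
  A → id A: FIRST = { 'id' }

All alternatives of each non-terminal have pairwise disjoint FIRST sets.

Answer: No FIRST/FIRST conflicts.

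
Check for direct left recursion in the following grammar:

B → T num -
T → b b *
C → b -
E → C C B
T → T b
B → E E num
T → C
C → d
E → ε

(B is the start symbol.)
Yes, T is left-recursive

Direct left recursion occurs when N → N α for some non-terminal N (the right-hand side begins with the left-hand side itself).

B → T num -: starts with T
T → b b *: starts with b
C → b -: starts with b
E → C C B: starts with C
T → T b: LEFT RECURSIVE (starts with T)
B → E E num: starts with E
T → C: starts with C
C → d: starts with d
E → ε: starts with ε

The grammar has direct left recursion on: T.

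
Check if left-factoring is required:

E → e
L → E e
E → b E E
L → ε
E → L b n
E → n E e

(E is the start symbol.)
Left-factoring is needed when two productions for the same non-terminal
share a common prefix on the right-hand side.

Productions for E:
  E → e
  E → b E E
  E → L b n
  E → n E e
Productions for L:
  L → E e
  L → ε

No common prefixes found.

Answer: No, left-factoring is not needed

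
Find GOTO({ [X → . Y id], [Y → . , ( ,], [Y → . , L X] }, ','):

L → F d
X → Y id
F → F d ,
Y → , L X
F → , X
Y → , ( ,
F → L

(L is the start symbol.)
GOTO(I, ',') = CLOSURE({ [A → αX.β] : [A → α.Xβ] ∈ I, X = ',' })

Items with dot before ',', with the dot advanced:
  [Y → . , ( ,] → [Y → , . ( ,]
  [Y → . , L X] → [Y → , . L X]
Closure of the advanced items:
  [Y → , . L X] has the dot before L: add [L → . F d]
  [L → . F d] has the dot before F: add [F → . F d ,], [F → . , X], [F → . L]

GOTO = { [F → . , X], [F → . F d ,], [F → . L], [L → . F d], [Y → , . ( ,], [Y → , . L X] }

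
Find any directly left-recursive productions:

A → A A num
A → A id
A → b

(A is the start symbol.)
Yes, A is left-recursive

Direct left recursion occurs when N → N α for some non-terminal N (the right-hand side begins with the left-hand side itself).

A → A A num: LEFT RECURSIVE (starts with A)
A → A id: LEFT RECURSIVE (starts with A)
A → b: starts with b

The grammar has direct left recursion on: A.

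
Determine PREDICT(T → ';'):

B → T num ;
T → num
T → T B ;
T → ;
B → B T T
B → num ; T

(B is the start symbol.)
PREDICT(T → ';') = (FIRST(RHS) \ {ε}) ∪ (FOLLOW(T) if ε ∈ FIRST(RHS), i.e. RHS ⇒* ε)
FIRST(';') = { ';' }
ε ∉ FIRST(';'), so FOLLOW(T) is not added.
PREDICT(T → ';') = { ';' }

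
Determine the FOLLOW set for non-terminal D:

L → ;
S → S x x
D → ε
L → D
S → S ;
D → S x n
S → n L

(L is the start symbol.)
In L → D: D is at the end, add FOLLOW(L)

The FOLLOW sets referred to above (computed the same way, to a fixed point):
  FOLLOW(L) = { $, ';', 'x' }

Taking the union: FOLLOW(D) = { $, ';', 'x' }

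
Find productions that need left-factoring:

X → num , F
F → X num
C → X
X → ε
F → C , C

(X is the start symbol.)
Left-factoring is needed when two productions for the same non-terminal
share a common prefix on the right-hand side.

Productions for X:
  X → num , F
  X → ε
Productions for F:
  F → X num
  F → C , C

No common prefixes found.

Answer: No, left-factoring is not needed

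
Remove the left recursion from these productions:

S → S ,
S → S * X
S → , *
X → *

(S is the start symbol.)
S → , * S'
S' → , S'
S' → * X S'
S' → ε
X → *

S is directly left-recursive. The standard transformation for
  A → A α₁ | ... | A α_m | β₁ | ... | β_n
is
  A  → β₁ A' | ... | β_n A'
  A' → α₁ A' | ... | α_m A' | ε

S → , * becomes S → , * S'
S → S , becomes S' → , S'
S → S * X becomes S' → * X S'
Add S' → ε

Productions for other non-terminals are unchanged:
  X → *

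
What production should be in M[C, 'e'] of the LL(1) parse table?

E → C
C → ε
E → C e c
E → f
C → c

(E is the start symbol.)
To find M[C, 'e'], we find productions for C where 'e' is in the predict set (PREDICT(N → α) = (FIRST(α) \ {ε}) ∪ (FOLLOW(N) if α ⇒* ε)).

Relevant sets:
  FOLLOW(C) = { $, 'e' }

C → ε: PREDICT = { $, 'e' }
  'e' is in predict set, so this production goes in M[C, 'e']
C → c: PREDICT = { 'c' }

M[C, 'e'] = C → ε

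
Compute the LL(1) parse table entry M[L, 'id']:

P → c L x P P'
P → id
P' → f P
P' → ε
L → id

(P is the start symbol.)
L → id

To find M[L, 'id'], we find productions for L where 'id' is in the predict set (PREDICT(N → α) = (FIRST(α) \ {ε}) ∪ (FOLLOW(N) if α ⇒* ε)).

L → id: PREDICT = { 'id' }
  'id' is in predict set, so this production goes in M[L, 'id']

M[L, 'id'] = L → id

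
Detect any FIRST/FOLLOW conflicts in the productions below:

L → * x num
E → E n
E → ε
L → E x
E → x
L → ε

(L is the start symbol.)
A FIRST/FOLLOW conflict occurs when a non-terminal N has a nullable alternative N → β (β ⇒* ε) and another alternative N → α with FIRST(α) ∩ FOLLOW(N) ≠ ∅: on such a lookahead the parser cannot decide between expanding α and letting N vanish via β.

Nullable non-terminals: E, L.
FIRST sets used below: FIRST(E) = { 'n', 'x', ε }

E: nullable alternative(s) E → ε; FOLLOW(E) = { 'n', 'x' }
  E → E n: FIRST \ {ε} = { 'n', 'x' } — overlaps FOLLOW(E) on { 'n', 'x' }: CONFLICT
  E → ε: FIRST \ {ε} = { } — this is the only nullable alternative, skip
  E → x: FIRST \ {ε} = { 'x' } — overlaps FOLLOW(E) on { 'x' }: CONFLICT

L: nullable alternative(s) L → ε; FOLLOW(L) = { $ }
  L → * x num: FIRST \ {ε} = { '*' } — disjoint from FOLLOW(L)
  L → E x: FIRST \ {ε} = { 'n', 'x' } — disjoint from FOLLOW(L)
  L → ε: FIRST \ {ε} = { } — this is the only nullable alternative, skip

So the grammar has 2 FIRST/FOLLOW conflicts (marked CONFLICT above).

Answer: Yes. E → E n with FOLLOW(E) on { 'n', 'x' }; E → x with FOLLOW(E) on { 'x' }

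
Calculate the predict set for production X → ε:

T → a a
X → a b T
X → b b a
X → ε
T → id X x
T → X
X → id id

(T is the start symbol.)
PREDICT(X → ε) = (FIRST(RHS) \ {ε}) ∪ (FOLLOW(X) if ε ∈ FIRST(RHS), i.e. RHS ⇒* ε)
The right-hand side is ε (FIRST(ε) = { ε }), so the predict set is FOLLOW(X) = { $, 'x' }
PREDICT(X → ε) = { $, 'x' }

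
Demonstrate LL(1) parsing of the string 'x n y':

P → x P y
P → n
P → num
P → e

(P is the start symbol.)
LL(1) parsing maintains a stack (initially the start symbol over $) and the input. At each step: if the stack top is a terminal, match it against the current input token; if it is a non-terminal N, replace it with the RHS of M[N, lookahead] (the unique production whose predict set contains the lookahead).

Stack is shown with the top on the left.

Stack    Input    Action
------------------------
P $      x n y $  output P → x P y
x P y $  x n y $  match 'x'
P y $    n y $    output P → n
n y $    n y $    match 'n'
y $      y $      match 'y'
$        $        accept

The string is accepted.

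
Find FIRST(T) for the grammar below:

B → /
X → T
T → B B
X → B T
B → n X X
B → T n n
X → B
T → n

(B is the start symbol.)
To compute FIRST(T), examine every production with T on the left-hand side, reading each right-hand side left to right until a non-nullable symbol is reached.

FIRST sets of the other non-terminals involved (by the same procedure, iterated to a fixed point):
  FIRST(B) = { '/', 'n' }

From T → B B:
  - B is a non-terminal: add FIRST(B) \ {ε} = { '/', 'n' }
    B is not nullable, so stop
From T → n:
  - n is a terminal: add 'n' and stop

Collecting: FIRST(T) = { '/', 'n' }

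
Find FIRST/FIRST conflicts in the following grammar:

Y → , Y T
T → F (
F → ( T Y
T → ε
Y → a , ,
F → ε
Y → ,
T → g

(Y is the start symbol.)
A FIRST/FIRST conflict occurs when two productions N → α and N → β for the same non-terminal have FIRST(α) ∩ FIRST(β) ≠ ∅ (with ε ∈ FIRST of a nullable right-hand side, so two nullable alternatives also conflict).

FIRST sets of the non-terminals at (or reachable through a nullable prefix from) the front of some alternative:
  FIRST(F) = { '(', ε }

Productions for Y:
  Y → , Y T: FIRST = { ',' }
  Y → a , ,: FIRST = { 'a' }
  Y → ,: FIRST = { ',' }
Productions for T:
  T → F (: FIRST = { '(' }
  T → ε: FIRST = { ε }
  T → g: FIRST = { 'g' }
Productions for F:
  F → ( T Y: FIRST = { '(' }
  F → ε: FIRST = { ε }

Conflict for Y: Y → , Y T and Y → ,
  Overlap: { ',' }

Answer: Yes. Y → ',' Y T / Y → ',' on { ',' }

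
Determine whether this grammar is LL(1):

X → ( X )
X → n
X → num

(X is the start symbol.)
For X:
  PREDICT(X → '(' X ')') = { '(' }
  PREDICT(X → n) = { 'n' }
  PREDICT(X → num) = { 'num' }

All predict sets are disjoint. The grammar IS LL(1).

Answer: Yes, the grammar is LL(1).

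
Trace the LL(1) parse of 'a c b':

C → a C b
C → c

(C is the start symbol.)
Stack is shown with the top on the left.

Stack    Input    Action
------------------------
C $      a c b $  output C → a C b
a C b $  a c b $  match 'a'
C b $    c b $    output C → c
c b $    c b $    match 'c'
b $      b $      match 'b'
$        $        accept

The string is accepted.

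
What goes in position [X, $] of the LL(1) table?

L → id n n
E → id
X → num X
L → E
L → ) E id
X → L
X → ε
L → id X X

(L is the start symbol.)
X → ε

To find M[X, $], we find productions for X where $ is in the predict set (PREDICT(N → α) = (FIRST(α) \ {ε}) ∪ (FOLLOW(N) if α ⇒* ε)).

Relevant sets:
  FIRST(L) = { ')', 'id' }
  FOLLOW(X) = { $, ')', 'id', 'num' }

X → num X: PREDICT = { 'num' }
X → L: PREDICT = { ')', 'id' }
X → ε: PREDICT = { $, ')', 'id', 'num' }
  $ is in predict set, so this production goes in M[X, $]

M[X, $] = X → ε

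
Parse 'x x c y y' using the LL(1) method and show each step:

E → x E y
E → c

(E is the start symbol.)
Stack is shown with the top on the left.

Stack      Input        Action
------------------------------
E $        x x c y y $  output E → x E y
x E y $    x x c y y $  match 'x'
E y $      x c y y $    output E → x E y
x E y y $  x c y y $    match 'x'
E y y $    c y y $      output E → c
c y y $    c y y $      match 'c'
y y $      y y $        match 'y'
y $        y $          match 'y'
$          $            accept

The string is accepted.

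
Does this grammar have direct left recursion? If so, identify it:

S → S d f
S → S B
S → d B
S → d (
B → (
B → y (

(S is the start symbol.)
S → S d f: LEFT RECURSIVE (starts with S)
S → S B: LEFT RECURSIVE (starts with S)
S → d B: starts with d
S → d (: starts with d
B → (: starts with '('
B → y (: starts with y

The grammar has direct left recursion on: S.

Answer: Yes, S is left-recursive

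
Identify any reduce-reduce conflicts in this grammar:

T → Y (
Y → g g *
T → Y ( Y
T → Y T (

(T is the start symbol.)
No reduce-reduce conflicts

A reduce-reduce conflict occurs when an LR(0) state has two complete items [A → α .] and [B → β .] — both call for a reduction, and with no lookahead the parser cannot choose between them.

Augment with T' → T and build the canonical LR(0) collection (I0 = CLOSURE({[T' → . T]}), then GOTO on every symbol after a dot until no new states appear). It has 10 states:
  I0: { [T → . Y ( Y], [T → . Y (], [T → . Y T (], [T' → . T], [Y → . g g *] }  — shift
  I1: { [T' → T .] }  — accept
  I2: { [T → . Y ( Y], [T → . Y (], [T → . Y T (], [T → Y . ( Y], [T → Y . (], [T → Y . T (], [Y → . g g *] }  — shift
  I3: { [Y → g . g *] }  — shift
  I4: { [Y → g g . *] }  — shift
  I5: { [Y → g g * .] }  — reduce
  I6: { [T → Y ( . Y], [T → Y ( .], [Y → . g g *] }  — shift, reduce
  I7: { [T → Y T . (] }  — shift
  I8: { [T → Y T ( .] }  — reduce
  I9: { [T → Y ( Y .] }  — reduce

No state contains more than one complete item.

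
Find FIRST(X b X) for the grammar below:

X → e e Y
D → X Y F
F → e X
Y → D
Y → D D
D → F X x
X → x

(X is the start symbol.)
FIRST sets of the non-terminals involved (from the grammar, by fixed-point iteration):
  FIRST(X) = { 'e', 'x' }

To compute FIRST(X b X), process the symbols left to right:
Symbol X is a non-terminal. Add FIRST(X) \ {ε} = { 'e', 'x' }
X is not nullable (ε ∉ FIRST(X)), so stop here.
FIRST(X b X) = { 'e', 'x' }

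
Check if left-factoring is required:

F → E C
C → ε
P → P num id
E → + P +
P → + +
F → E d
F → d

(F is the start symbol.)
Yes, F has productions with common prefix 'E'

Left-factoring is needed when two productions for the same non-terminal
share a common prefix on the right-hand side.

Productions for F:
  F → E C
  F → E d
  F → d
Productions for P:
  P → P num id
  P → + +

Found common prefix 'E' in productions for F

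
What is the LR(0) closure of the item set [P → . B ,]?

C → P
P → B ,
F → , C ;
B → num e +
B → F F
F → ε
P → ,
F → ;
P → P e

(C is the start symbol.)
{ [B → . F F], [B → . num e +], [F → . , C ;], [F → . ;], [F → .], [P → . B ,] }

To compute CLOSURE, for each item [A → α.Bβ] where B is a non-terminal, add [B → .γ] for all productions B → γ; repeat for the newly added items until nothing changes.

Start with: [P → . B ,]
  [P → . B ,] has the dot before B: add [B → . num e +], [B → . F F]
  [B → . F F] has the dot before F: add [F → . , C ;], [F → .], [F → . ;]
No further items can be added.

CLOSURE = { [B → . F F], [B → . num e +], [F → . , C ;], [F → . ;], [F → .], [P → . B ,] }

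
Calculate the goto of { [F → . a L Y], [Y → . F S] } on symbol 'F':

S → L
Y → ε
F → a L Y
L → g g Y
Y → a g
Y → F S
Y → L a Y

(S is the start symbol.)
{ [L → . g g Y], [S → . L], [Y → F . S] }

GOTO(I, 'F') = CLOSURE({ [A → αX.β] : [A → α.Xβ] ∈ I, X = 'F' })

Items with dot before 'F', with the dot advanced:
  [Y → . F S] → [Y → F . S]
Closure of the advanced items:
  [Y → F . S] has the dot before S: add [S → . L]
  [S → . L] has the dot before L: add [L → . g g Y]

GOTO = { [L → . g g Y], [S → . L], [Y → F . S] }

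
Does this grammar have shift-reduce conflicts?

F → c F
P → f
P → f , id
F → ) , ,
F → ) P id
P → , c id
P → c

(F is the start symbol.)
Yes — I8: [P → f .] vs [P → f . , id]

A shift-reduce conflict occurs when an LR(0) state has both:
  - a complete (reduce) item [A → α .] (dot at the end), and
  - a shift item [B → β . c γ] (dot before a terminal).

Augment with F' → F and build the canonical LR(0) collection (I0 = CLOSURE({[F' → . F]}), then GOTO on every symbol after a dot until no new states appear). It has 15 states:
  I0: { [F → . ) , ,], [F → . ) P id], [F → . c F], [F' → . F] }  — shift
  I1: { [F → ) . , ,], [F → ) . P id], [P → . , c id], [P → . c], [P → . f , id], [P → . f] }  — shift
  I2: { [F' → F .] }  — accept
  I3: { [F → . ) , ,], [F → . ) P id], [F → . c F], [F → c . F] }  — shift
  I4: { [F → c F .] }  — reduce
  I5: { [F → ) , . ,], [P → , . c id] }  — shift
  I6: { [F → ) P . id] }  — shift
  I7: { [P → c .] }  — reduce
  I8: { [P → f . , id], [P → f .] }  — shift, reduce
  I9: { [P → f , . id] }  — shift
  I10: { [P → f , id .] }  — reduce
  I11: { [F → ) P id .] }  — reduce
  I12: { [F → ) , , .] }  — reduce
  I13: { [P → , c . id] }  — shift
  I14: { [P → , c id .] }  — reduce

I8 contains reduce item [P → f .] and shift item [P → f . , id] — shift-reduce conflict.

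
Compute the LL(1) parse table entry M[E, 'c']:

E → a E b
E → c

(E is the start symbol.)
E → c

To find M[E, 'c'], we find productions for E where 'c' is in the predict set (PREDICT(N → α) = (FIRST(α) \ {ε}) ∪ (FOLLOW(N) if α ⇒* ε)).

E → a E b: PREDICT = { 'a' }
E → c: PREDICT = { 'c' }
  'c' is in predict set, so this production goes in M[E, 'c']

M[E, 'c'] = E → c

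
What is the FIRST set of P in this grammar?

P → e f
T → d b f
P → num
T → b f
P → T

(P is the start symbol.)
{ 'b', 'd', 'e', 'num' }

To compute FIRST(P), examine every production with P on the left-hand side, reading each right-hand side left to right until a non-nullable symbol is reached.

FIRST sets of the other non-terminals involved (by the same procedure, iterated to a fixed point):
  FIRST(T) = { 'b', 'd' }

From P → e f:
  - e is a terminal: add 'e' and stop
From P → num:
  - num is a terminal: add 'num' and stop
From P → T:
  - T is a non-terminal: add FIRST(T) \ {ε} = { 'b', 'd' }
    T is not nullable, so stop

Collecting: FIRST(P) = { 'b', 'd', 'e', 'num' }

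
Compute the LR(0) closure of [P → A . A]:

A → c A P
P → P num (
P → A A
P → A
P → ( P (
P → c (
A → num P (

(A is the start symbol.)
Start with: [P → A . A]
  [P → A . A] has the dot before A: add [A → . c A P], [A → . num P (]
No further items can be added.

CLOSURE = { [A → . c A P], [A → . num P (], [P → A . A] }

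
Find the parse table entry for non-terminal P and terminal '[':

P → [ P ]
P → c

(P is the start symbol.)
P → [ P ]

To find M[P, '['], we find productions for P where '[' is in the predict set (PREDICT(N → α) = (FIRST(α) \ {ε}) ∪ (FOLLOW(N) if α ⇒* ε)).

P → [ P ]: PREDICT = { '[' }
  '[' is in predict set, so this production goes in M[P, '[']
P → c: PREDICT = { 'c' }

M[P, '['] = P → [ P ]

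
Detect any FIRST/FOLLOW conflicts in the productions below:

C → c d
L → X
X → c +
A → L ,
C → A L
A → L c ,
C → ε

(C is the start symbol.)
Nullable non-terminals: C.
FIRST sets used below: FIRST(A) = { 'c' }

C: nullable alternative(s) C → ε; FOLLOW(C) = { $ }
  C → c d: FIRST \ {ε} = { 'c' } — disjoint from FOLLOW(C)
  C → A L: FIRST \ {ε} = { 'c' } — disjoint from FOLLOW(C)
  C → ε: FIRST \ {ε} = { } — this is the only nullable alternative, skip

A, L, X have no nullable alternative, so no FIRST/FOLLOW check is needed there.

No FIRST/FOLLOW conflicts found.

Answer: No FIRST/FOLLOW conflicts.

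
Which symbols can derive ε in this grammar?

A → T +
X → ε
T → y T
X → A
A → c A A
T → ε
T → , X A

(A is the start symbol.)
ε-productions: X → ε, T → ε
So X, T are immediately nullable.
No further non-terminal can be added: every production for the remaining non-terminals contains a terminal or a non-nullable non-terminal.
Nullable = { 'T', 'X' }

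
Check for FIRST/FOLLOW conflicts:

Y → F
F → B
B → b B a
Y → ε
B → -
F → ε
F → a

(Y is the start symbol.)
No FIRST/FOLLOW conflicts.

A FIRST/FOLLOW conflict occurs when a non-terminal N has a nullable alternative N → β (β ⇒* ε) and another alternative N → α with FIRST(α) ∩ FOLLOW(N) ≠ ∅: on such a lookahead the parser cannot decide between expanding α and letting N vanish via β.

Nullable non-terminals: F, Y.
FIRST sets used below: FIRST(B) = { '-', 'b' }, FIRST(F) = { '-', 'a', 'b', ε }

F: nullable alternative(s) F → ε; FOLLOW(F) = { $ }
  F → B: FIRST \ {ε} = { '-', 'b' } — disjoint from FOLLOW(F)
  F → ε: FIRST \ {ε} = { } — this is the only nullable alternative, skip
  F → a: FIRST \ {ε} = { 'a' } — disjoint from FOLLOW(F)

Y: nullable alternative(s) Y → F, Y → ε; FOLLOW(Y) = { $ }
  Y → F: FIRST \ {ε} = { '-', 'a', 'b' } — disjoint from FOLLOW(Y)
  Y → ε: FIRST \ {ε} = { } — disjoint from FOLLOW(Y)

B has no nullable alternative, so no FIRST/FOLLOW check is needed there.

No FIRST/FOLLOW conflicts found.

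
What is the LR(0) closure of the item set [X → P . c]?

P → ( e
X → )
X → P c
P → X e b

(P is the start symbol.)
Start with: [X → P . c]
The dot precedes the terminal c, so nothing is added.

CLOSURE = { [X → P . c] }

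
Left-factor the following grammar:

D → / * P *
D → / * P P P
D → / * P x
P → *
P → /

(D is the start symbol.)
D → / * P D'
D' → *
D' → P P
D' → x
P → *
P → /

Left-factoring transforms A → αβ₁ | αβ₂ into A → αA' and A' → β₁ | β₂
(α is the longest common prefix among the alternatives). Repeat until
no nonterminal has two alternatives with a common prefix.

Round 1: D has alternatives sharing prefix '/ * P'. Introduce D': D → / * P D'
  Add: D' → *
  Add: D' → P P
  Add: D' → x

No remaining common prefixes — done.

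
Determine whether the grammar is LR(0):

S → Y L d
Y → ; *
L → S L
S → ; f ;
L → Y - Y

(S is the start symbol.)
Yes, the grammar is LR(0)

A grammar is LR(0) if no state in the canonical LR(0) collection has:
  - both a shift item (dot before a terminal) and a complete item (shift-reduce conflict), or
  - two or more complete items (reduce-reduce conflict; the accept item [S' → S .] counts as a complete item here).

Augment with S' → S and build the canonical LR(0) collection (I0 = CLOSURE({[S' → . S]}), then GOTO on every symbol after a dot until no new states appear). It has 15 states:
  I0: { [S → . ; f ;], [S → . Y L d], [S' → . S], [Y → . ; *] }  — shift
  I1: { [S → ; . f ;], [Y → ; . *] }  — shift
  I2: { [S' → S .] }  — accept
  I3: { [L → . S L], [L → . Y - Y], [S → . ; f ;], [S → . Y L d], [S → Y . L d], [Y → . ; *] }  — shift
  I4: { [S → Y L . d] }  — shift
  I5: { [L → . S L], [L → . Y - Y], [L → S . L], [S → . ; f ;], [S → . Y L d], [Y → . ; *] }  — shift
  I6: { [L → . S L], [L → . Y - Y], [L → Y . - Y], [S → . ; f ;], [S → . Y L d], [S → Y . L d], [Y → . ; *] }  — shift
  I7: { [L → Y - . Y], [Y → . ; *] }  — shift
  I8: { [Y → ; . *] }  — shift
  I9: { [L → Y - Y .] }  — reduce
  I10: { [Y → ; * .] }  — reduce
  I11: { [L → S L .] }  — reduce
  I12: { [S → Y L d .] }  — reduce
  I13: { [S → ; f . ;] }  — shift
  I14: { [S → ; f ; .] }  — reduce

Every state is either a pure shift/goto state or contains exactly one complete item and nothing to shift — no conflicts. The grammar is LR(0).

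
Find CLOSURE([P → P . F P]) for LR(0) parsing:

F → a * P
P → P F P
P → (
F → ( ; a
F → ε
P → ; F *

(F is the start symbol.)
Start with: [P → P . F P]
  [P → P . F P] has the dot before F: add [F → . a * P], [F → . ( ; a], [F → .]
No further items can be added.

CLOSURE = { [F → . ( ; a], [F → . a * P], [F → .], [P → P . F P] }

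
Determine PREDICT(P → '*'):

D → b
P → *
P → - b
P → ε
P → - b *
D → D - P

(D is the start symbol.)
{ '*' }

PREDICT(P → '*') = (FIRST(RHS) \ {ε}) ∪ (FOLLOW(P) if ε ∈ FIRST(RHS), i.e. RHS ⇒* ε)
FIRST('*') = { '*' }
ε ∉ FIRST('*'), so FOLLOW(P) is not added.
PREDICT(P → '*') = { '*' }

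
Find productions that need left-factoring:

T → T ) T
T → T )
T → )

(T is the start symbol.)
Left-factoring is needed when two productions for the same non-terminal
share a common prefix on the right-hand side.

Productions for T:
  T → T ) T
  T → T )
  T → )

Found common prefix 'T )' in productions for T

Answer: Yes, T has productions with common prefix 'T )'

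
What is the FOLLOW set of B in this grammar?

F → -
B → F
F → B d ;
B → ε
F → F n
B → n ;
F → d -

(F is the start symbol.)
{ 'd' }

In F → B d ;: B is followed by d ';', add FIRST(d ';') \ {ε} = { 'd' }

Taking the union: FOLLOW(B) = { 'd' }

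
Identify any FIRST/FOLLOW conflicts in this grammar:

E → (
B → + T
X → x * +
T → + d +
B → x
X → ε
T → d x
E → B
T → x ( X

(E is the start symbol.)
A FIRST/FOLLOW conflict occurs when a non-terminal N has a nullable alternative N → β (β ⇒* ε) and another alternative N → α with FIRST(α) ∩ FOLLOW(N) ≠ ∅: on such a lookahead the parser cannot decide between expanding α and letting N vanish via β.

Nullable non-terminals: X.

X: nullable alternative(s) X → ε; FOLLOW(X) = { $ }
  X → x * +: FIRST \ {ε} = { 'x' } — disjoint from FOLLOW(X)
  X → ε: FIRST \ {ε} = { } — this is the only nullable alternative, skip

B, E, T have no nullable alternative, so no FIRST/FOLLOW check is needed there.

No FIRST/FOLLOW conflicts found.

Answer: No FIRST/FOLLOW conflicts.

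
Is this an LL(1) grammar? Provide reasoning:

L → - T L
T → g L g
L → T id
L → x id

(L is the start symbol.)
Relevant sets:
  FIRST(T) = { 'g' }

For L:
  PREDICT(L → '-' T L) = { '-' }
  PREDICT(L → T id) = { 'g' }
  PREDICT(L → x id) = { 'x' }
T has a single production, so nothing to check there.

All predict sets are disjoint. The grammar IS LL(1).

Answer: Yes, the grammar is LL(1).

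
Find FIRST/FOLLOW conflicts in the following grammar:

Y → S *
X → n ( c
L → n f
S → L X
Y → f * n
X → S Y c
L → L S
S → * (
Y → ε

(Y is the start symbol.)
Nullable non-terminals: Y.
FIRST sets used below: FIRST(S) = { '*', 'n' }

Y: nullable alternative(s) Y → ε; FOLLOW(Y) = { $, 'c' }
  Y → S *: FIRST \ {ε} = { '*', 'n' } — disjoint from FOLLOW(Y)
  Y → f * n: FIRST \ {ε} = { 'f' } — disjoint from FOLLOW(Y)
  Y → ε: FIRST \ {ε} = { } — this is the only nullable alternative, skip

L, S, X have no nullable alternative, so no FIRST/FOLLOW check is needed there.

No FIRST/FOLLOW conflicts found.

Answer: No FIRST/FOLLOW conflicts.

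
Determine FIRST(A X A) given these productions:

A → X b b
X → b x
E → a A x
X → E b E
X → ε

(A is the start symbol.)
{ 'a', 'b' }

FIRST sets of the non-terminals involved (from the grammar, by fixed-point iteration):
  FIRST(A) = { 'a', 'b' }

To compute FIRST(A X A), process the symbols left to right:
Symbol A is a non-terminal. Add FIRST(A) \ {ε} = { 'a', 'b' }
A is not nullable (ε ∉ FIRST(A)), so stop here.
FIRST(A X A) = { 'a', 'b' }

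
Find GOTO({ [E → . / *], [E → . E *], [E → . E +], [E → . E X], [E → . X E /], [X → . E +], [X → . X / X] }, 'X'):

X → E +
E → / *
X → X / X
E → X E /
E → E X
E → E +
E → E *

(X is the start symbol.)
GOTO(I, 'X') = CLOSURE({ [A → αX.β] : [A → α.Xβ] ∈ I, X = 'X' })

Items with dot before 'X', with the dot advanced:
  [E → . X E /] → [E → X . E /]
  [X → . X / X] → [X → X . / X]
Closure of the advanced items:
  [E → X . E /] has the dot before E: add [E → . / *], [E → . X E /], [E → . E X], [E → . E +], [E → . E *]
  [E → . X E /] has the dot before X: add [X → . E +], [X → . X / X]

GOTO = { [E → . / *], [E → . E *], [E → . E +], [E → . E X], [E → . X E /], [E → X . E /], [X → . E +], [X → . X / X], [X → X . / X] }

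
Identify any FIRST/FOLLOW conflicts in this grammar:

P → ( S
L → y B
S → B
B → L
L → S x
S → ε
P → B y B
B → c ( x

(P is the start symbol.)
A FIRST/FOLLOW conflict occurs when a non-terminal N has a nullable alternative N → β (β ⇒* ε) and another alternative N → α with FIRST(α) ∩ FOLLOW(N) ≠ ∅: on such a lookahead the parser cannot decide between expanding α and letting N vanish via β.

Nullable non-terminals: S.
FIRST sets used below: FIRST(B) = { 'c', 'x', 'y' }

S: nullable alternative(s) S → ε; FOLLOW(S) = { $, 'x' }
  S → B: FIRST \ {ε} = { 'c', 'x', 'y' } — overlaps FOLLOW(S) on { 'x' }: CONFLICT
  S → ε: FIRST \ {ε} = { } — this is the only nullable alternative, skip

B, L, P have no nullable alternative, so no FIRST/FOLLOW check is needed there.

So the grammar has 1 FIRST/FOLLOW conflict (marked CONFLICT above).

Answer: Yes. S → B with FOLLOW(S) on { 'x' }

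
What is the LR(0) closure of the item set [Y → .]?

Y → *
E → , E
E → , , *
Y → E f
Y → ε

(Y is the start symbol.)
To compute CLOSURE, for each item [A → α.Bβ] where B is a non-terminal, add [B → .γ] for all productions B → γ; repeat for the newly added items until nothing changes.

Start with: [Y → .]
The dot is at the end, so nothing is added.

CLOSURE = { [Y → .] }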